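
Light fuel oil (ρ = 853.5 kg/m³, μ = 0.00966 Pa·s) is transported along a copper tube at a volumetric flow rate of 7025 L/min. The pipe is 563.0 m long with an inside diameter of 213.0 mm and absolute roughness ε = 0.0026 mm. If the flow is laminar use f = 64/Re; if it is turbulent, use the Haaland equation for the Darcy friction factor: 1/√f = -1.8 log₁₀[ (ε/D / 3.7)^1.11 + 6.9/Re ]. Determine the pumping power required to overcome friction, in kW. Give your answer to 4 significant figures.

P ≈ 28.22 kW

Q = 7025 L/min = 7025/60000 = 0.1171 m³/s.
Cross-sectional area A = πD²/4 = π(0.213)²/4 = 0.03563 m²; mean velocity V = Q/A = 0.1171/0.03563 = 3.286 m/s.
Reynolds number Re = ρVD/μ = 853.5 · 3.286 · 0.213 / 0.00966 = 6.184e+04.
Re > 4000 → turbulent. Relative roughness ε/D = 2.6e-06/0.213 = 1.22e-05. Haaland: 1/√f = -1.8 log₁₀[(1.22e-05/3.7)^1.11 + 6.9/6.184e+04] = -1.8 log₁₀[8.23e-07 + 0.000112] = 7.109, so f = 0.01979.
Darcy-Weisbach: ΔP = f(L/D)(ρV²/2) = 0.01979·(563/0.213)·(853.5·3.286²/2) = 0.01979·2643·4608 = 2.41e+05 Pa.
Pumping power P = QΔP = 0.1171·2.41e+05 = 28218 W = 28.22 kW.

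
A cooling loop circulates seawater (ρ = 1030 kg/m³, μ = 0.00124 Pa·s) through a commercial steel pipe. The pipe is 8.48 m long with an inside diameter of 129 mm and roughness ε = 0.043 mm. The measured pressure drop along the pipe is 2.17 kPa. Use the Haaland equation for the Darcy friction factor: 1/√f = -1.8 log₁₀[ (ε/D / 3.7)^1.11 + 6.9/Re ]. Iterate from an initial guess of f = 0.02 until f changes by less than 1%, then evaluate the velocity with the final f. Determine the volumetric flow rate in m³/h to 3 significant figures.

Q ≈ 89.6 m³/h

Rearranging Darcy-Weisbach: V = √(2·ΔP·D/(f·L·ρ)). With ε/D = 4.3e-05/0.129 = 0.000333, iterate starting from f = 0.02:
  f = 0.02 → V = √(2·2170·0.129/(0.02·8.48·1030)) = 1.79 m/s; Re = ρVD/μ = 1.918e+05; f → 0.01779
  f = 0.01779 → V = 1.898 m/s; Re = 2.034e+05; f → 0.01768
Converged (Δf/f < 1%). With the final f = 0.01768: V = √(2·2170·0.129/(0.01768·8.48·1030)) = 1.904 m/s.
Q = V·A = 1.904·(π/4·0.129²) = 0.02489 m³/s = 89.6 m³/h.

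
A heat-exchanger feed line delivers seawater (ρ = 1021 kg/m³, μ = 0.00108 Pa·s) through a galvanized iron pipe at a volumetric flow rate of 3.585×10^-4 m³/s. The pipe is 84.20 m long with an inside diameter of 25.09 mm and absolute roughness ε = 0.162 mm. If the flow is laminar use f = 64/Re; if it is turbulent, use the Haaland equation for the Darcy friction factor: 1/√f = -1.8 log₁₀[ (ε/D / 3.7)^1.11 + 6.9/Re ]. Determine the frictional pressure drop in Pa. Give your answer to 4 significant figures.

ΔP ≈ 33140 Pa

Cross-sectional area A = πD²/4 = π(0.02509)²/4 = 0.0004944 m²; mean velocity V = Q/A = 0.0003585/0.0004944 = 0.7251 m/s.
Reynolds number Re = ρVD/μ = 1021 · 0.7251 · 0.02509 / 0.00108 = 1.72e+04.
Re > 4000 → turbulent. Relative roughness ε/D = 0.000162/0.02509 = 0.00646. Haaland: 1/√f = -1.8 log₁₀[(0.00646/3.7)^1.11 + 6.9/1.72e+04] = -1.8 log₁₀[0.000868 + 0.000401] = 5.214, so f = 0.03679.
Darcy-Weisbach: ΔP = f(L/D)(ρV²/2) = 0.03679·(84.2/0.02509)·(1021·0.7251²/2) = 0.03679·3356·268.4 = 3.314e+04 Pa.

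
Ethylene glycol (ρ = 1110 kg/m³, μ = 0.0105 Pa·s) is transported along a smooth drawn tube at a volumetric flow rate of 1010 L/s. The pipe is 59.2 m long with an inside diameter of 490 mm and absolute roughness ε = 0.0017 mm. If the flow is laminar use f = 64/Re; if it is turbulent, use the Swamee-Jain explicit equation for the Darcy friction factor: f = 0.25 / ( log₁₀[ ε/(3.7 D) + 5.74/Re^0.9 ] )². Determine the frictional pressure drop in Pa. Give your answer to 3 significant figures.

Q = 1010 L/s = 1010/1000 = 1.01 m³/s.
Cross-sectional area A = πD²/4 = π(0.49)²/4 = 0.1886 m²; mean velocity V = Q/A = 1.01/0.1886 = 5.356 m/s.
Reynolds number Re = ρVD/μ = 1110 · 5.356 · 0.49 / 0.0105 = 2.774e+05.
Re > 4000 → turbulent. Relative roughness ε/D = 1.7e-06/0.49 = 3.47e-06. Swamee-Jain: f = 0.25/(log₁₀[3.47e-06/3.7 + 5.74/2.774e+05^0.9])² = 0.25/(log₁₀[9.38e-07 + 7.25e-05])² = 0.25/(-4.134)² = 0.01463.
Darcy-Weisbach: ΔP = f(L/D)(ρV²/2) = 0.01463·(59.2/0.49)·(1110·5.356²/2) = 0.01463·120.8·1.592e+04 = 2.813e+04 Pa.

ΔP ≈ 28100 Pa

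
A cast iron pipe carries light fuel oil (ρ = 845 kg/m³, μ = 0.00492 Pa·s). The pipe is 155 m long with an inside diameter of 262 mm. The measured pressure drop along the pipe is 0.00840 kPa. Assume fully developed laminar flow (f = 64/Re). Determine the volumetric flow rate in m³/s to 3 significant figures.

Q ≈ 0.00127 m³/s

For laminar flow, f = 64/Re with Re = ρVD/μ, so Darcy-Weisbach reduces to ΔP = 32μLV/D². Solving for V: V = ΔP·D²/(32μL) = 8.4·(0.262)²/(32·0.00492·155) = 0.02363 m/s.
Check: Re = ρVD/μ = 845·0.02363·0.262/0.00492 = 1063 < 2300, so the laminar assumption holds.
Q = V·A = 0.02363·(π/4·0.262²) = 0.001274 m³/s = 0.00127 m³/s.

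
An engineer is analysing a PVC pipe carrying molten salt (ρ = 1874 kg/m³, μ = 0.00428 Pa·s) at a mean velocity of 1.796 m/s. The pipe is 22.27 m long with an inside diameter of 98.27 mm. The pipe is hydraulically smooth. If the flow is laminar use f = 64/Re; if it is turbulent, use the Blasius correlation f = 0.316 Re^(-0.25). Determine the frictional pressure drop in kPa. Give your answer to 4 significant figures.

Reynolds number Re = ρVD/μ = 1874 · 1.796 · 0.09827 / 0.00428 = 7.728e+04.
Re > 4000 → turbulent. Smooth-pipe (Blasius): f = 0.316 Re^(-0.25) = 0.316/(7.728e+04)^0.25 = 0.01895.
Darcy-Weisbach: ΔP = f(L/D)(ρV²/2) = 0.01895·(22.27/0.09827)·(1874·1.796²/2) = 0.01895·226.6·3022 = 1.298e+04 Pa.
ΔP = 1.298e+04 Pa = 12.98 kPa.

ΔP ≈ 12.98 kPa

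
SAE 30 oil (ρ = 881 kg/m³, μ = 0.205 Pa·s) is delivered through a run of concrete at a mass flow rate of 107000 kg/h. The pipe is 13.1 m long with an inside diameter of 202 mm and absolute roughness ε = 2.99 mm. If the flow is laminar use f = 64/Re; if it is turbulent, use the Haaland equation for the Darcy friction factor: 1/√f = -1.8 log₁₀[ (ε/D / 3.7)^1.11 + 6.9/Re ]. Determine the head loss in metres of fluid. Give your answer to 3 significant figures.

h_f ≈ 0.257 m

ṁ = 107000 kg/h = 107000/3600 = 29.72 kg/s.
A = πD²/4 = π(0.202)²/4 = 0.03205 m²; mean velocity V = ṁ/(ρA) = 29.72/(881 · 0.03205) = 1.053 m/s.
Reynolds number Re = ρVD/μ = 881 · 1.053 · 0.202 / 0.205 = 913.9.
Re < 2300 → laminar flow, so f = 64/Re = 64/913.9 = 0.07003 (the turbulent correlation is not needed).
Darcy-Weisbach: ΔP = f(L/D)(ρV²/2) = 0.07003·(13.1/0.202)·(881·1.053²/2) = 0.07003·64.85·488.2 = 2217 Pa.
Head loss h_f = ΔP/(ρg) = 2217/(881·9.81) = 0.257 m.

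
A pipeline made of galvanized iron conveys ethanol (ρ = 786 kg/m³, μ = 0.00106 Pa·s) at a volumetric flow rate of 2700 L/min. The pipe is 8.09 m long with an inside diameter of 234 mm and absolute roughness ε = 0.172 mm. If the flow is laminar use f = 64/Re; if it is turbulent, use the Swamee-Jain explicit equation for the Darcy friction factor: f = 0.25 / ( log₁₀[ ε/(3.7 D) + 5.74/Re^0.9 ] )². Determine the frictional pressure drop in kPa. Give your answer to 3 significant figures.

ΔP ≈ 0.301 kPa

Q = 2700 L/min = 2700/60000 = 0.045 m³/s.
Cross-sectional area A = πD²/4 = π(0.234)²/4 = 0.04301 m²; mean velocity V = Q/A = 0.045/0.04301 = 1.046 m/s.
Reynolds number Re = ρVD/μ = 786 · 1.046 · 0.234 / 0.00106 = 1.816e+05.
Re > 4000 → turbulent. Relative roughness ε/D = 0.000172/0.234 = 0.000735. Swamee-Jain: f = 0.25/(log₁₀[0.000735/3.7 + 5.74/1.816e+05^0.9])² = 0.25/(log₁₀[0.000199 + 0.000106])² = 0.25/(-3.516)² = 0.02022.
Darcy-Weisbach: ΔP = f(L/D)(ρV²/2) = 0.02022·(8.09/0.234)·(786·1.046²/2) = 0.02022·34.57·430.3 = 300.8 Pa.
ΔP = 300.8 Pa = 0.301 kPa.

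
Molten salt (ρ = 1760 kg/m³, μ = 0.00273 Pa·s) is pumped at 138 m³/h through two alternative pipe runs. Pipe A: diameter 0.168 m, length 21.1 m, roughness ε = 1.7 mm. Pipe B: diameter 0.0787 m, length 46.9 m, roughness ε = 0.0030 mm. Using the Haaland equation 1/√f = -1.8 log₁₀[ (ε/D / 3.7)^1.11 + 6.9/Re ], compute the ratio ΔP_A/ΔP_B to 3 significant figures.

Pipe A: V = Q/A = 0.03833/0.02217 = 1.729 m/s; Re = 1.873e+05; ε/D = 0.0101; Haaland → f = 0.03843; ΔP_A = f(L/D)(ρV²/2) = 1.27e+04 Pa.
Pipe B: V = Q/A = 0.03833/0.004865 = 7.88 m/s; Re = 3.998e+05; ε/D = 3.81e-05; Haaland → f = 0.014; ΔP_B = f(L/D)(ρV²/2) = 4.559e+05 Pa.
ΔP_A/ΔP_B = 1.27e+04/4.559e+05 = 0.0279.

ΔP_A/ΔP_B ≈ 0.0279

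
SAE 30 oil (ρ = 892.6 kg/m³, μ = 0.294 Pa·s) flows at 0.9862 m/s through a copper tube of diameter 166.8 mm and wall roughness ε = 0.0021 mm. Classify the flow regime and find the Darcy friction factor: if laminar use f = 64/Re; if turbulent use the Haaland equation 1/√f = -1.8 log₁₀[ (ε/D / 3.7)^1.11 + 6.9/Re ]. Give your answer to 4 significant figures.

Re = ρVD/μ = 892.6·0.9862·0.1668/0.294 = 499.4.
Re < 2300 → laminar, so f = 64/Re = 0.1281 (roughness is irrelevant in laminar flow).

f ≈ 0.1281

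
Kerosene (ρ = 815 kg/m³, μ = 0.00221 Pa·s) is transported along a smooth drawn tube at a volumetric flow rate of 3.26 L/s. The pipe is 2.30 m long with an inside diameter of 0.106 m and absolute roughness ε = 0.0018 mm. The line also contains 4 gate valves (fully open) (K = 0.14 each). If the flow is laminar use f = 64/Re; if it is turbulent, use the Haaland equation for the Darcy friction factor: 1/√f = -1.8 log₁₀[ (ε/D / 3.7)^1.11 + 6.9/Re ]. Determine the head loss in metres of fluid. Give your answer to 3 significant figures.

Q = 3.26 L/s = 3.26/1000 = 0.00326 m³/s.
Cross-sectional area A = πD²/4 = π(0.106)²/4 = 0.008825 m²; mean velocity V = Q/A = 0.00326/0.008825 = 0.3694 m/s.
Reynolds number Re = ρVD/μ = 815 · 0.3694 · 0.106 / 0.00221 = 1.444e+04.
Re > 4000 → turbulent. Relative roughness ε/D = 1.8e-06/0.106 = 1.7e-05. Haaland: 1/√f = -1.8 log₁₀[(1.7e-05/3.7)^1.11 + 6.9/1.444e+04] = -1.8 log₁₀[1.19e-06 + 0.000478] = 5.975, so f = 0.02801.
Total minor-loss coefficient ΣK = 4·0.14 = 0.56.
ΔP = [f·L/D + ΣK]·(ρV²/2) = [0.02801·2.3/0.106 + 0.56]·(815·0.3694²/2) = [0.6077 + 0.56]·55.61 = 64.94 Pa.
Head loss h_f = ΔP/(ρg) = 64.94/(815·9.81) = 0.00812 m.

h_f ≈ 0.00812 m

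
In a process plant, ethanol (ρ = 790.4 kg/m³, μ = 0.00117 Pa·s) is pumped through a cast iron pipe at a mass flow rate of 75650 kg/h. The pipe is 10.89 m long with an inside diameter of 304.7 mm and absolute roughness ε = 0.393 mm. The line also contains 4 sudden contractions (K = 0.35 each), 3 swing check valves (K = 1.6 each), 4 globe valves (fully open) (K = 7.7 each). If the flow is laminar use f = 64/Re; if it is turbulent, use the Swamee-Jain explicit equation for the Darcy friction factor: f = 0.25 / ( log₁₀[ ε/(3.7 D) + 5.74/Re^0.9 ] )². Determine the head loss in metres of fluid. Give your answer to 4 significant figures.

h_f ≈ 0.2565 m

ṁ = 75650 kg/h = 75650/3600 = 21.01 kg/s.
A = πD²/4 = π(0.3047)²/4 = 0.07292 m²; mean velocity V = ṁ/(ρA) = 21.01/(790.4 · 0.07292) = 0.3646 m/s.
Reynolds number Re = ρVD/μ = 790.4 · 0.3646 · 0.3047 / 0.00117 = 7.505e+04.
Re > 4000 → turbulent. Relative roughness ε/D = 0.000393/0.3047 = 0.00129. Swamee-Jain: f = 0.25/(log₁₀[0.00129/3.7 + 5.74/7.505e+04^0.9])² = 0.25/(log₁₀[0.000349 + 0.000235])² = 0.25/(-3.234)² = 0.02391.
Total minor-loss coefficient ΣK = 4·0.35 + 3·1.6 + 4·7.7 = 37.
ΔP = [f·L/D + ΣK]·(ρV²/2) = [0.02391·10.89/0.3047 + 37]·(790.4·0.3646²/2) = [0.8544 + 37]·52.54 = 1989 Pa.
Head loss h_f = ΔP/(ρg) = 1989/(790.4·9.81) = 0.2565 m.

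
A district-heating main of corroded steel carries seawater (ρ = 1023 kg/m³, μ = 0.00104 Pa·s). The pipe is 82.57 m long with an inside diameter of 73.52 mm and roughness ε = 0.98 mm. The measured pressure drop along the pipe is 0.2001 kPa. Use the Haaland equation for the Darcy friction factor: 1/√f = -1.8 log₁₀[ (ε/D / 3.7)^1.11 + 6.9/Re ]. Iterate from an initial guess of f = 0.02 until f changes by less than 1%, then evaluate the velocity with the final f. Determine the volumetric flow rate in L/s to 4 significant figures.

Rearranging Darcy-Weisbach: V = √(2·ΔP·D/(f·L·ρ)). With ε/D = 0.00098/0.07352 = 0.0133, iterate starting from f = 0.02:
  f = 0.02 → V = √(2·200.1·0.07352/(0.02·82.57·1023)) = 0.132 m/s; Re = ρVD/μ = 9544; f → 0.04656
  f = 0.04656 → V = 0.08649 m/s; Re = 6255; f → 0.04873
  f = 0.04873 → V = 0.08454 m/s; Re = 6114; f → 0.04887
Converged (Δf/f < 1%). With the final f = 0.04887: V = √(2·200.1·0.07352/(0.04887·82.57·1023)) = 0.08442 m/s.
Q = V·A = 0.08442·(π/4·0.07352²) = 0.0003584 m³/s = 0.3584 L/s.

Q ≈ 0.3584 L/s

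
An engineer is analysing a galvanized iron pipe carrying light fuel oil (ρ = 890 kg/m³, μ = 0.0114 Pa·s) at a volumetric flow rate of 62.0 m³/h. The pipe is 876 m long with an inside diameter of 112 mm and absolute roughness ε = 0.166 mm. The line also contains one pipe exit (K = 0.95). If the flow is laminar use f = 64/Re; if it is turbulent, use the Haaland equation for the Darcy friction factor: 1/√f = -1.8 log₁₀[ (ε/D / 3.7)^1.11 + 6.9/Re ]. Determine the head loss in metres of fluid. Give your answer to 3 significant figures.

Q = 62.0 m³/h = 62.0/3600 = 0.01722 m³/s.
Cross-sectional area A = πD²/4 = π(0.112)²/4 = 0.009852 m²; mean velocity V = Q/A = 0.01722/0.009852 = 1.748 m/s.
Reynolds number Re = ρVD/μ = 890 · 1.748 · 0.112 / 0.0114 = 1.529e+04.
Re > 4000 → turbulent. Relative roughness ε/D = 0.000166/0.112 = 0.00148. Haaland: 1/√f = -1.8 log₁₀[(0.00148/3.7)^1.11 + 6.9/1.529e+04] = -1.8 log₁₀[0.000169 + 0.000451] = 5.773, so f = 0.03001.
Total minor-loss coefficient ΣK = 1·0.95 = 0.95.
ΔP = [f·L/D + ΣK]·(ρV²/2) = [0.03001·876/0.112 + 0.95]·(890·1.748²/2) = [234.7 + 0.95]·1360 = 3.205e+05 Pa.
Head loss h_f = ΔP/(ρg) = 3.205e+05/(890·9.81) = 36.7 m.

h_f ≈ 36.7 m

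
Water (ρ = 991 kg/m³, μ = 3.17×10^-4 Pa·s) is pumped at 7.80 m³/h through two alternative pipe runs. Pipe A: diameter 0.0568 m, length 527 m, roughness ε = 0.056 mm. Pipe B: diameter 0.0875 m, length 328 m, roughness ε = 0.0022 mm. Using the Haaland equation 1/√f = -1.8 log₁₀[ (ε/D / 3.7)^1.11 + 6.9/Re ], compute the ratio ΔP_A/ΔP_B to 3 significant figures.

ΔP_A/ΔP_B ≈ 16.4

Pipe A: V = Q/A = 0.002167/0.002534 = 0.8551 m/s; Re = 1.518e+05; ε/D = 0.000986; Haaland → f = 0.02121; ΔP_A = f(L/D)(ρV²/2) = 7.129e+04 Pa.
Pipe B: V = Q/A = 0.002167/0.006013 = 0.3603 m/s; Re = 9.856e+04; ε/D = 2.51e-05; Haaland → f = 0.01798; ΔP_B = f(L/D)(ρV²/2) = 4335 Pa.
ΔP_A/ΔP_B = 7.129e+04/4335 = 16.4.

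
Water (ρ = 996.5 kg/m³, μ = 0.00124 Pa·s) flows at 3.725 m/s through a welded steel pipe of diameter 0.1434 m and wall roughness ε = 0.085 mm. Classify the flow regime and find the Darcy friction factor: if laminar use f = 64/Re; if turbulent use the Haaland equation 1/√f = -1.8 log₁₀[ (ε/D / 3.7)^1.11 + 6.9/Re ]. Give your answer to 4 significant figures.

f ≈ 0.01826

Re = ρVD/μ = 996.5·3.725·0.1434/0.00124 = 4.293e+05.
Re > 4000 → turbulent. ε/D = 8.5e-05/0.1434 = 0.000593; Haaland: 1/√f = -1.8 log₁₀[6.13e-05 + 1.61e-05] = 7.401, so f = 0.01826.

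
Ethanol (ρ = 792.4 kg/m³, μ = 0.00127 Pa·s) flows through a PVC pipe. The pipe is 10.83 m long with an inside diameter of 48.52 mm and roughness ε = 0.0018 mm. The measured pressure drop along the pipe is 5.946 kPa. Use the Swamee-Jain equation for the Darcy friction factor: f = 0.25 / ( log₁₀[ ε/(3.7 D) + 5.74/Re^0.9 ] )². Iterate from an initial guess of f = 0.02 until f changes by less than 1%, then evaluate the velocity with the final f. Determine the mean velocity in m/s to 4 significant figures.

V ≈ 1.811 m/s

Rearranging Darcy-Weisbach: V = √(2·ΔP·D/(f·L·ρ)). With ε/D = 1.8e-06/0.04852 = 3.71e-05, iterate starting from f = 0.02:
  f = 0.02 → V = √(2·5946·0.04852/(0.02·10.83·792.4)) = 1.834 m/s; Re = ρVD/μ = 5.551e+04; f → 0.02044
  f = 0.02044 → V = 1.814 m/s; Re = 5.49e+04; f → 0.02049
Converged (Δf/f < 1%). With the final f = 0.02049: V = √(2·5946·0.04852/(0.02049·10.83·792.4)) = 1.811 m/s.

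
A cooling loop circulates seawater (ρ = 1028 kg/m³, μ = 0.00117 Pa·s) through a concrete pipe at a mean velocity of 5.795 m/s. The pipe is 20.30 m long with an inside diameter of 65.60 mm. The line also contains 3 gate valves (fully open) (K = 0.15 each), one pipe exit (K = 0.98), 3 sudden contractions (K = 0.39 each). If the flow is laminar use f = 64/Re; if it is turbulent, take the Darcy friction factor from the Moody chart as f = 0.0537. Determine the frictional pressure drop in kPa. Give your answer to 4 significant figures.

Reynolds number Re = ρVD/μ = 1028 · 5.795 · 0.0656 / 0.00117 = 3.34e+05.
Re > 4000 → turbulent; use the Moody-chart value f = 0.0537.
Total minor-loss coefficient ΣK = 3·0.15 + 1·0.98 + 3·0.39 = 2.6.
ΔP = [f·L/D + ΣK]·(ρV²/2) = [0.0537·20.3/0.0656 + 2.6]·(1028·5.795²/2) = [16.62 + 2.6]·1.726e+04 = 3.317e+05 Pa.
ΔP = 3.317e+05 Pa = 331.7 kPa.

ΔP ≈ 331.7 kPa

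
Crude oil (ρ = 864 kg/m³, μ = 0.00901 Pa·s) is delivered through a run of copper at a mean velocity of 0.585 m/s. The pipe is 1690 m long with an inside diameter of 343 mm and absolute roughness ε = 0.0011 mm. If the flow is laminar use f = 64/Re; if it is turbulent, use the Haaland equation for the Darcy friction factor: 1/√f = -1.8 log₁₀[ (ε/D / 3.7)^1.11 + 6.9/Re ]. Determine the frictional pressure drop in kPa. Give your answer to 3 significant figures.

ΔP ≈ 18.9 kPa

Reynolds number Re = ρVD/μ = 864 · 0.585 · 0.343 / 0.00901 = 1.924e+04.
Re > 4000 → turbulent. Relative roughness ε/D = 1.1e-06/0.343 = 3.21e-06. Haaland: 1/√f = -1.8 log₁₀[(3.21e-06/3.7)^1.11 + 6.9/1.924e+04] = -1.8 log₁₀[1.87e-07 + 0.000359] = 6.201, so f = 0.026.
Darcy-Weisbach: ΔP = f(L/D)(ρV²/2) = 0.026·(1690/0.343)·(864·0.585²/2) = 0.026·4927·147.8 = 1.894e+04 Pa.
ΔP = 1.894e+04 Pa = 18.9 kPa.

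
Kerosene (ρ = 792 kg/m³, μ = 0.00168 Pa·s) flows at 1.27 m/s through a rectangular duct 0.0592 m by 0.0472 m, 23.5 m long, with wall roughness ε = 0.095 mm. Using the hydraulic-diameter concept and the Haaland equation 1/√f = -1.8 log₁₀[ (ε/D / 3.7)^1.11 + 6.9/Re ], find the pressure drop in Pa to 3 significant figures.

ΔP ≈ 7790 Pa

Hydraulic diameter D_h = 4A/P = 4·(0.0592·0.0472)/(2·(0.0592+0.0472)) = 0.01118/0.2128 = 0.05252 m.
Re = ρVD_h/μ = 792·1.27·0.05252/0.00168 = 3.145e+04.
ε/D_h = 9.5e-05/0.05252 = 0.00181; Haaland gives 1/√f = -1.8 log₁₀[0.000211+0.000219] = 6.058, so f = 0.02725.
ΔP = f(L/D_h)(ρV²/2) = 0.02725·23.5/0.05252·638.7 = 7786 Pa.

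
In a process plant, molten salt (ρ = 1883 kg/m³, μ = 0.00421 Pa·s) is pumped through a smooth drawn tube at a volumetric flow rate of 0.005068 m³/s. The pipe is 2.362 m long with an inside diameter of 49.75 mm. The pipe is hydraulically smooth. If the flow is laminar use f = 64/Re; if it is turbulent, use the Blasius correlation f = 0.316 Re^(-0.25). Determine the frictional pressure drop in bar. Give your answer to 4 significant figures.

ΔP ≈ 0.06186 bar

Cross-sectional area A = πD²/4 = π(0.04975)²/4 = 0.001944 m²; mean velocity V = Q/A = 0.005068/0.001944 = 2.607 m/s.
Reynolds number Re = ρVD/μ = 1883 · 2.607 · 0.04975 / 0.00421 = 5.801e+04.
Re > 4000 → turbulent. Smooth-pipe (Blasius): f = 0.316 Re^(-0.25) = 0.316/(5.801e+04)^0.25 = 0.02036.
Darcy-Weisbach: ΔP = f(L/D)(ρV²/2) = 0.02036·(2.362/0.04975)·(1883·2.607²/2) = 0.02036·47.48·6399 = 6186 Pa.
ΔP = 6186 Pa = 0.06186 bar.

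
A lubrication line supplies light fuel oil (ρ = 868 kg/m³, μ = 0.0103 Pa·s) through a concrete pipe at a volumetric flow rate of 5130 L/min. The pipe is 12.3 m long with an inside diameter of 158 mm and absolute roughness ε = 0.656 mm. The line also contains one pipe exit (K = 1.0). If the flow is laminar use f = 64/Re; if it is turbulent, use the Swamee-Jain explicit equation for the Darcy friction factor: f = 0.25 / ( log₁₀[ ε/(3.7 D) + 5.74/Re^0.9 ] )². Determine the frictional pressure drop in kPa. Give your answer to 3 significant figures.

Q = 5130 L/min = 5130/60000 = 0.0855 m³/s.
Cross-sectional area A = πD²/4 = π(0.158)²/4 = 0.01961 m²; mean velocity V = Q/A = 0.0855/0.01961 = 4.361 m/s.
Reynolds number Re = ρVD/μ = 868 · 4.361 · 0.158 / 0.0103 = 5.806e+04.
Re > 4000 → turbulent. Relative roughness ε/D = 0.000656/0.158 = 0.00415. Swamee-Jain: f = 0.25/(log₁₀[0.00415/3.7 + 5.74/5.806e+04^0.9])² = 0.25/(log₁₀[0.00112 + 0.000296])² = 0.25/(-2.848)² = 0.03082.
Total minor-loss coefficient ΣK = 1·1 = 1.
ΔP = [f·L/D + ΣK]·(ρV²/2) = [0.03082·12.3/0.158 + 1]·(868·4.361²/2) = [2.399 + 1]·8253 = 2.805e+04 Pa.
ΔP = 2.805e+04 Pa = 28.1 kPa.

ΔP ≈ 28.1 kPa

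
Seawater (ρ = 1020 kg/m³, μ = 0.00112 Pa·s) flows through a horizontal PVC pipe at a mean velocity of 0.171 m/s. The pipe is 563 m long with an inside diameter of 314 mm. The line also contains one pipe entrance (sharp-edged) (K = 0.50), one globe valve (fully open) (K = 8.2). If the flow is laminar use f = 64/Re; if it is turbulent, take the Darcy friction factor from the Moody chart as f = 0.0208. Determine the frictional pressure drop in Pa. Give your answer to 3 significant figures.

Reynolds number Re = ρVD/μ = 1020 · 0.171 · 0.314 / 0.00112 = 4.89e+04.
Re > 4000 → turbulent; use the Moody-chart value f = 0.0208.
Total minor-loss coefficient ΣK = 1·0.5 + 1·8.2 = 8.7.
ΔP = [f·L/D + ΣK]·(ρV²/2) = [0.0208·563/0.314 + 8.7]·(1020·0.171²/2) = [37.29 + 8.7]·14.91 = 685.9 Pa.

ΔP ≈ 686 Pa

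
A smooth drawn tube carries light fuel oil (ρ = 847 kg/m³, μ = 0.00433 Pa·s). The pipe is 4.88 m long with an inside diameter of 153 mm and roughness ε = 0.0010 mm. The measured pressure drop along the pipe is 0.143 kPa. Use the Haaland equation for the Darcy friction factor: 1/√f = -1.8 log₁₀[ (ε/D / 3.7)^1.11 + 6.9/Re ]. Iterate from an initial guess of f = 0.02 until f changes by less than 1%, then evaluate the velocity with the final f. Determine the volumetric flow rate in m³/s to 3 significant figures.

Rearranging Darcy-Weisbach: V = √(2·ΔP·D/(f·L·ρ)). With ε/D = 1e-06/0.153 = 6.54e-06, iterate starting from f = 0.02:
  f = 0.02 → V = √(2·143·0.153/(0.02·4.88·847)) = 0.7275 m/s; Re = ρVD/μ = 2.177e+04; f → 0.02522
  f = 0.02522 → V = 0.6479 m/s; Re = 1.939e+04; f → 0.02596
  f = 0.02596 → V = 0.6386 m/s; Re = 1.911e+04; f → 0.02605
Converged (Δf/f < 1%). With the final f = 0.02605: V = √(2·143·0.153/(0.02605·4.88·847)) = 0.6375 m/s.
Q = V·A = 0.6375·(π/4·0.153²) = 0.01172 m³/s = 0.0117 m³/s.

Q ≈ 0.0117 m³/s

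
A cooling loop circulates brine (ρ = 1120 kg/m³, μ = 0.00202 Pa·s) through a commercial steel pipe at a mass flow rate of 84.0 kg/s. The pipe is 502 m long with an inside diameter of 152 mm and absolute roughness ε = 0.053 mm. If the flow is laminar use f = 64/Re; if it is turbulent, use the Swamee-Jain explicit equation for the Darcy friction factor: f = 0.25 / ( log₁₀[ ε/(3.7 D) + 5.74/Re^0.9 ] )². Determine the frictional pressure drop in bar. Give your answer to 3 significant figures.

A = πD²/4 = π(0.152)²/4 = 0.01815 m²; mean velocity V = ṁ/(ρA) = 84/(1120 · 0.01815) = 4.133 m/s.
Reynolds number Re = ρVD/μ = 1120 · 4.133 · 0.152 / 0.00202 = 3.483e+05.
Re > 4000 → turbulent. Relative roughness ε/D = 5.3e-05/0.152 = 0.000349. Swamee-Jain: f = 0.25/(log₁₀[0.000349/3.7 + 5.74/3.483e+05^0.9])² = 0.25/(log₁₀[9.42e-05 + 5.9e-05])² = 0.25/(-3.815)² = 0.01718.
Darcy-Weisbach: ΔP = f(L/D)(ρV²/2) = 0.01718·(502/0.152)·(1120·4.133²/2) = 0.01718·3303·9567 = 5.428e+05 Pa.
ΔP = 5.428e+05 Pa = 5.43 bar.

ΔP ≈ 5.43 bar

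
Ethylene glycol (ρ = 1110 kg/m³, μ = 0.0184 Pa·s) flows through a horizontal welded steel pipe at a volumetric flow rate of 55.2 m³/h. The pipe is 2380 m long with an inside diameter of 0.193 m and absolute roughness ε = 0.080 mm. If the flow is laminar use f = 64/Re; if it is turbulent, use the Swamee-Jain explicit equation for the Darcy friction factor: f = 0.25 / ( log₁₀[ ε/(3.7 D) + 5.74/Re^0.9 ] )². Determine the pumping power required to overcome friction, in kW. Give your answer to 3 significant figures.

P ≈ 1.04 kW

Q = 55.2 m³/h = 55.2/3600 = 0.01533 m³/s.
Cross-sectional area A = πD²/4 = π(0.193)²/4 = 0.02926 m²; mean velocity V = Q/A = 0.01533/0.02926 = 0.5241 m/s.
Reynolds number Re = ρVD/μ = 1110 · 0.5241 · 0.193 / 0.0184 = 6102.
Re > 4000 → turbulent. Relative roughness ε/D = 8e-05/0.193 = 0.000415. Swamee-Jain: f = 0.25/(log₁₀[0.000415/3.7 + 5.74/6102^0.9])² = 0.25/(log₁₀[0.000112 + 0.00225])² = 0.25/(-2.627)² = 0.03623.
Darcy-Weisbach: ΔP = f(L/D)(ρV²/2) = 0.03623·(2380/0.193)·(1110·0.5241²/2) = 0.03623·1.233e+04·152.5 = 6.811e+04 Pa.
Pumping power P = QΔP = 0.01533·6.811e+04 = 1044 W = 1.04 kW.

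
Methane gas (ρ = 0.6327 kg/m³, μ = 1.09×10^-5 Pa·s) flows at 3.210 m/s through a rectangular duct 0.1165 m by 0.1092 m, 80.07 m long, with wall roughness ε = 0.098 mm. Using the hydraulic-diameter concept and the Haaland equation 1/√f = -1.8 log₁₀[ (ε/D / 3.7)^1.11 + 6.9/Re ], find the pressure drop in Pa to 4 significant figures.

Hydraulic diameter D_h = 4A/P = 4·(0.1165·0.1092)/(2·(0.1165+0.1092)) = 0.05089/0.4514 = 0.1127 m.
Re = ρVD_h/μ = 0.6327·3.21·0.1127/1.09e-05 = 2.101e+04.
ε/D_h = 9.8e-05/0.1127 = 0.000869; Haaland gives 1/√f = -1.8 log₁₀[9.37e-05+0.000328] = 6.074, so f = 0.0271.
ΔP = f(L/D_h)(ρV²/2) = 0.0271·80.07/0.1127·3.26 = 62.75 Pa.

ΔP ≈ 62.75 Pa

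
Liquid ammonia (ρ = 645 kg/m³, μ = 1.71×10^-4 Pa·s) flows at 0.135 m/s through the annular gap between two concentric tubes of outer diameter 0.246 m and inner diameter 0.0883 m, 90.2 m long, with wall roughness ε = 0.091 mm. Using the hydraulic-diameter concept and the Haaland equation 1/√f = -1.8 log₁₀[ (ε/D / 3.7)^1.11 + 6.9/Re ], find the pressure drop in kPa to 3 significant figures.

ΔP ≈ 0.0705 kPa

Hydraulic diameter D_h = 4A/P = D_o - D_i = 0.246 - 0.0883 = 0.1577 m.
Re = ρVD_h/μ = 645·0.135·0.1577/0.000171 = 8.03e+04.
ε/D_h = 9.1e-05/0.1577 = 0.000577; Haaland gives 1/√f = -1.8 log₁₀[5.95e-05+8.59e-05] = 6.907, so f = 0.02096.
ΔP = f(L/D_h)(ρV²/2) = 0.02096·90.2/0.1577·5.878 = 70.46 Pa.
ΔP = 0.0705 kPa.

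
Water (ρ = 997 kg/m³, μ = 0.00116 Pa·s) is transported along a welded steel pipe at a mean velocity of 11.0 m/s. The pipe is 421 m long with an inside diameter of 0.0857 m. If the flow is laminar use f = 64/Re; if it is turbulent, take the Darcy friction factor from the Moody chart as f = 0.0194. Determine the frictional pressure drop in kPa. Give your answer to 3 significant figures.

Reynolds number Re = ρVD/μ = 997 · 11 · 0.0857 / 0.00116 = 8.102e+05.
Re > 4000 → turbulent; use the Moody-chart value f = 0.0194.
Darcy-Weisbach: ΔP = f(L/D)(ρV²/2) = 0.0194·(421/0.0857)·(997·11²/2) = 0.0194·4912·6.032e+04 = 5.748e+06 Pa.
ΔP = 5.748e+06 Pa = 5750 kPa.

ΔP ≈ 5750 kPa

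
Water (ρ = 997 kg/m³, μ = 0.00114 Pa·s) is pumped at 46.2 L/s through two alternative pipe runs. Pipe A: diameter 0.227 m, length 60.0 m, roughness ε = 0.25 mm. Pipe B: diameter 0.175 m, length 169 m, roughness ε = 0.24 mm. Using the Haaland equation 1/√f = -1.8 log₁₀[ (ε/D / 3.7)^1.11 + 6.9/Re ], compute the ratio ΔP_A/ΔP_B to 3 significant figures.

ΔP_A/ΔP_B ≈ 0.0932

Pipe A: V = Q/A = 0.0462/0.04047 = 1.142 m/s; Re = 2.266e+05; ε/D = 0.0011; Haaland → f = 0.02118; ΔP_A = f(L/D)(ρV²/2) = 3637 Pa.
Pipe B: V = Q/A = 0.0462/0.02405 = 1.921 m/s; Re = 2.94e+05; ε/D = 0.00137; Haaland → f = 0.02198; ΔP_B = f(L/D)(ρV²/2) = 3.904e+04 Pa.
ΔP_A/ΔP_B = 3637/3.904e+04 = 0.0932.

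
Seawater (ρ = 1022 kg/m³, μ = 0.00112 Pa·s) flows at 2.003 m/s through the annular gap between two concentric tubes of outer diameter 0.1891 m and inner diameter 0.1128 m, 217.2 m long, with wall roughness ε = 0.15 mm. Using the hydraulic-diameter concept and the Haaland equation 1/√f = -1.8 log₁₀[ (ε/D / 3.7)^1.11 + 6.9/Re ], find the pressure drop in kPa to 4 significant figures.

Hydraulic diameter D_h = 4A/P = D_o - D_i = 0.1891 - 0.1128 = 0.0763 m.
Re = ρVD_h/μ = 1022·2.003·0.0763/0.00112 = 1.395e+05.
ε/D_h = 0.00015/0.0763 = 0.00197; Haaland gives 1/√f = -1.8 log₁₀[0.000232+4.95e-05] = 6.391, so f = 0.02448.
ΔP = f(L/D_h)(ρV²/2) = 0.02448·217.2/0.0763·2050 = 1.429e+05 Pa.
ΔP = 142.9 kPa.

ΔP ≈ 142.9 kPa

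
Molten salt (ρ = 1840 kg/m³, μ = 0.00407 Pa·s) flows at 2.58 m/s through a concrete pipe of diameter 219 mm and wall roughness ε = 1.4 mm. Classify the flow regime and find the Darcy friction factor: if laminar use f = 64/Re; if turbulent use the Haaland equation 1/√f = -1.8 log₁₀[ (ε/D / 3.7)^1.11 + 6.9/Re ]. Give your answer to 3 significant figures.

Re = ρVD/μ = 1840·2.58·0.219/0.00407 = 2.554e+05.
Re > 4000 → turbulent. ε/D = 0.0014/0.219 = 0.00639; Haaland: 1/√f = -1.8 log₁₀[0.000858 + 2.7e-05] = 5.495, so f = 0.03311.

f ≈ 0.0331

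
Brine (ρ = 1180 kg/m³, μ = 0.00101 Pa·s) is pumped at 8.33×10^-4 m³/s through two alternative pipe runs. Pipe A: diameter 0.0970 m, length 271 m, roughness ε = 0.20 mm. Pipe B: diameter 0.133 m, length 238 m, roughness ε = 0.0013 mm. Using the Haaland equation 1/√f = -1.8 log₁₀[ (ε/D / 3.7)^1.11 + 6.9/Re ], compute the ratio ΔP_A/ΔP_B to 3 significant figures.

ΔP_A/ΔP_B ≈ 5.61

Pipe A: V = Q/A = 0.000833/0.00739 = 0.1127 m/s; Re = 1.277e+04; ε/D = 0.00206; Haaland → f = 0.03201; ΔP_A = f(L/D)(ρV²/2) = 670.3 Pa.
Pipe B: V = Q/A = 0.000833/0.01389 = 0.05996 m/s; Re = 9317; ε/D = 9.77e-06; Haaland → f = 0.0315; ΔP_B = f(L/D)(ρV²/2) = 119.6 Pa.
ΔP_A/ΔP_B = 670.3/119.6 = 5.61.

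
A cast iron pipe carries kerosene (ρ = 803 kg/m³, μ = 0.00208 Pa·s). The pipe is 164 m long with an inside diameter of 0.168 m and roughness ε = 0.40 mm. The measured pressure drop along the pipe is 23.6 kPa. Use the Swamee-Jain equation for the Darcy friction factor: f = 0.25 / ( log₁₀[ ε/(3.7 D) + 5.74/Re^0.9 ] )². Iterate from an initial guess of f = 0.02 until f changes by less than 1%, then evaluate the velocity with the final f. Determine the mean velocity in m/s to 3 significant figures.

Rearranging Darcy-Weisbach: V = √(2·ΔP·D/(f·L·ρ)). With ε/D = 0.0004/0.168 = 0.00238, iterate starting from f = 0.02:
  f = 0.02 → V = √(2·2.36e+04·0.168/(0.02·164·803)) = 1.735 m/s; Re = ρVD/μ = 1.125e+05; f → 0.02613
  f = 0.02613 → V = 1.518 m/s; Re = 9.846e+04; f → 0.02632
Converged (Δf/f < 1%). With the final f = 0.02632: V = √(2·2.36e+04·0.168/(0.02632·164·803)) = 1.513 m/s.

V ≈ 1.51 m/s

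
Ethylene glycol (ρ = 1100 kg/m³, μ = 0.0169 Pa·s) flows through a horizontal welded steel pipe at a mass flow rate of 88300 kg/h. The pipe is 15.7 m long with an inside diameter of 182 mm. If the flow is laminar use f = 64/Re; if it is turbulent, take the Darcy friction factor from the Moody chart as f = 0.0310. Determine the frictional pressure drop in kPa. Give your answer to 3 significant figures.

ΔP ≈ 1.08 kPa

ṁ = 88300 kg/h = 88300/3600 = 24.53 kg/s.
A = πD²/4 = π(0.182)²/4 = 0.02602 m²; mean velocity V = ṁ/(ρA) = 24.53/(1100 · 0.02602) = 0.8571 m/s.
Reynolds number Re = ρVD/μ = 1100 · 0.8571 · 0.182 / 0.0169 = 1.015e+04.
Re > 4000 → turbulent; use the Moody-chart value f = 0.0310.
Darcy-Weisbach: ΔP = f(L/D)(ρV²/2) = 0.031·(15.7/0.182)·(1100·0.8571²/2) = 0.031·86.26·404 = 1080 Pa.
ΔP = 1080 Pa = 1.08 kPa.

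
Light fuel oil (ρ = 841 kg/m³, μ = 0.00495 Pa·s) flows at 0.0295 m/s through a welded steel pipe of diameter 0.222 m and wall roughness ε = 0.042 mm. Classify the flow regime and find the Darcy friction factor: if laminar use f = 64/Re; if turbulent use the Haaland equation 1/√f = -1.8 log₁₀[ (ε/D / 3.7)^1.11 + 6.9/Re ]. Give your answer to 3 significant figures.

Re = ρVD/μ = 841·0.0295·0.222/0.00495 = 1113.
Re < 2300 → laminar, so f = 64/Re = 0.05752 (roughness is irrelevant in laminar flow).

f ≈ 0.0575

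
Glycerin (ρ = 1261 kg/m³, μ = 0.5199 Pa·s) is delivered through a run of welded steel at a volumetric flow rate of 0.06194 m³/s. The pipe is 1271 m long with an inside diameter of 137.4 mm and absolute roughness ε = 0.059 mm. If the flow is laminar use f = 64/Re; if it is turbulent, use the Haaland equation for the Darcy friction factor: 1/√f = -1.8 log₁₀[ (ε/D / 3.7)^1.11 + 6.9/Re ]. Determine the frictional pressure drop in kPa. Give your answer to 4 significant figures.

ΔP ≈ 4679 kPa

Cross-sectional area A = πD²/4 = π(0.1374)²/4 = 0.01483 m²; mean velocity V = Q/A = 0.06194/0.01483 = 4.177 m/s.
Reynolds number Re = ρVD/μ = 1261 · 4.177 · 0.1374 / 0.52 = 1392.
Re < 2300 → laminar flow, so f = 64/Re = 64/1392 = 0.04597 (the turbulent correlation is not needed).
Darcy-Weisbach: ΔP = f(L/D)(ρV²/2) = 0.04597·(1271/0.1374)·(1261·4.177²/2) = 0.04597·9250·1.1e+04 = 4.679e+06 Pa.
ΔP = 4.679e+06 Pa = 4679 kPa.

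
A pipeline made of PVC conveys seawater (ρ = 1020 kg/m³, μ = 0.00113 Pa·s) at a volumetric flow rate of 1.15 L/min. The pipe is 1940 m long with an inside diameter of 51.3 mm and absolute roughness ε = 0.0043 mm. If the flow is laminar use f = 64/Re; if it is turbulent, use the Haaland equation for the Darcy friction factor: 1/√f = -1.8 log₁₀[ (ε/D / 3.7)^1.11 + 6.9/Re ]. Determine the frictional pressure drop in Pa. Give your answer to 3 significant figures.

ΔP ≈ 247 Pa

Q = 1.15 L/min = 1.15/60000 = 1.917e-05 m³/s.
Cross-sectional area A = πD²/4 = π(0.0513)²/4 = 0.002067 m²; mean velocity V = Q/A = 1.917e-05/0.002067 = 0.009273 m/s.
Reynolds number Re = ρVD/μ = 1020 · 0.009273 · 0.0513 / 0.00113 = 429.4.
Re < 2300 → laminar flow, so f = 64/Re = 64/429.4 = 0.149 (the turbulent correlation is not needed).
Darcy-Weisbach: ΔP = f(L/D)(ρV²/2) = 0.149·(1940/0.0513)·(1020·0.009273²/2) = 0.149·3.782e+04·0.04385 = 247.2 Pa.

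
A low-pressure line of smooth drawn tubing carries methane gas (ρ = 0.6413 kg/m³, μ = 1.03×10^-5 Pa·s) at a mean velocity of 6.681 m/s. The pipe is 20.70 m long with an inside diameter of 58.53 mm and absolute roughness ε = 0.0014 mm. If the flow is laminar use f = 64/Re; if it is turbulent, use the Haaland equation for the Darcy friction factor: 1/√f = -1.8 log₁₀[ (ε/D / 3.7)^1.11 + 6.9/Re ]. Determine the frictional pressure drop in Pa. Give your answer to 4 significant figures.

ΔP ≈ 124.3 Pa

Reynolds number Re = ρVD/μ = 0.6413 · 6.681 · 0.05853 / 1.03e-05 = 2.435e+04.
Re > 4000 → turbulent. Relative roughness ε/D = 1.4e-06/0.05853 = 2.39e-05. Haaland: 1/√f = -1.8 log₁₀[(2.39e-05/3.7)^1.11 + 6.9/2.435e+04] = -1.8 log₁₀[1.74e-06 + 0.000283] = 6.381, so f = 0.02456.
Darcy-Weisbach: ΔP = f(L/D)(ρV²/2) = 0.02456·(20.7/0.05853)·(0.6413·6.681²/2) = 0.02456·353.7·14.31 = 124.3 Pa.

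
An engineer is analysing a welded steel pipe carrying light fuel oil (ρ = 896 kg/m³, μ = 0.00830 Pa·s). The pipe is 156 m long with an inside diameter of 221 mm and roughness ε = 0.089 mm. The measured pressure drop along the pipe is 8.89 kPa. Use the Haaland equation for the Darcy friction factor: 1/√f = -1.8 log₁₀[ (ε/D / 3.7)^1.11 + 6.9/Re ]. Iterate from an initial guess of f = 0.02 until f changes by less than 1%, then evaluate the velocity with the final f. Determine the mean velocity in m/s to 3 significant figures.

V ≈ 1.06 m/s

Rearranging Darcy-Weisbach: V = √(2·ΔP·D/(f·L·ρ)). With ε/D = 8.9e-05/0.221 = 0.000403, iterate starting from f = 0.02:
  f = 0.02 → V = √(2·8890·0.221/(0.02·156·896)) = 1.186 m/s; Re = ρVD/μ = 2.828e+04; f → 0.02453
  f = 0.02453 → V = 1.07 m/s; Re = 2.554e+04; f → 0.02507
  f = 0.02507 → V = 1.059 m/s; Re = 2.526e+04; f → 0.02513
Converged (Δf/f < 1%). With the final f = 0.02513: V = √(2·8890·0.221/(0.02513·156·896)) = 1.058 m/s.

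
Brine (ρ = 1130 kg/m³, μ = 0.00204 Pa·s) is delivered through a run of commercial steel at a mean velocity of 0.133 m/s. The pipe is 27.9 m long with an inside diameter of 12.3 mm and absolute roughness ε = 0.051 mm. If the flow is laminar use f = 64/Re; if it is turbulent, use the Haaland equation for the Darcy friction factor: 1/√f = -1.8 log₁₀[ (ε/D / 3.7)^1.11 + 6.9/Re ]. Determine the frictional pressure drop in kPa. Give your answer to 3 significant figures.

ΔP ≈ 1.60 kPa

Reynolds number Re = ρVD/μ = 1130 · 0.133 · 0.0123 / 0.00204 = 906.2.
Re < 2300 → laminar flow, so f = 64/Re = 64/906.2 = 0.07063 (the turbulent correlation is not needed).
Darcy-Weisbach: ΔP = f(L/D)(ρV²/2) = 0.07063·(27.9/0.0123)·(1130·0.133²/2) = 0.07063·2268·9.994 = 1601 Pa.
ΔP = 1601 Pa = 1.60 kPa.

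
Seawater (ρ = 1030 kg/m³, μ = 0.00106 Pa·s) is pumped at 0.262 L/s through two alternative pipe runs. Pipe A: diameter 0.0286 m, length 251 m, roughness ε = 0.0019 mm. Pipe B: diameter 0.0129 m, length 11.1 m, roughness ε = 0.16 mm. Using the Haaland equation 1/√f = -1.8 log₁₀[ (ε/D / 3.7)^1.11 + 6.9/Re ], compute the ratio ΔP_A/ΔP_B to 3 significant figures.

Pipe A: V = Q/A = 0.000262/0.0006424 = 0.4078 m/s; Re = 1.133e+04; ε/D = 6.64e-05; Haaland → f = 0.02992; ΔP_A = f(L/D)(ρV²/2) = 2.249e+04 Pa.
Pipe B: V = Q/A = 0.000262/0.0001307 = 2.005 m/s; Re = 2.513e+04; ε/D = 0.0124; Haaland → f = 0.04281; ΔP_B = f(L/D)(ρV²/2) = 7.624e+04 Pa.
ΔP_A/ΔP_B = 2.249e+04/7.624e+04 = 0.295.

ΔP_A/ΔP_B ≈ 0.295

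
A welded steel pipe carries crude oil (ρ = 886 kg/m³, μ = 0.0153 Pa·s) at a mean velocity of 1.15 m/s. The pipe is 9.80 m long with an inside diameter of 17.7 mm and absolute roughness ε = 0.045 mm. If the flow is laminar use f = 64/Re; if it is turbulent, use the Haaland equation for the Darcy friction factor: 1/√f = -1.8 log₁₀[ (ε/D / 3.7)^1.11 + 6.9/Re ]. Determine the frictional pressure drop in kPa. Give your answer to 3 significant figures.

Reynolds number Re = ρVD/μ = 886 · 1.15 · 0.0177 / 0.0153 = 1179.
Re < 2300 → laminar flow, so f = 64/Re = 64/1179 = 0.0543 (the turbulent correlation is not needed).
Darcy-Weisbach: ΔP = f(L/D)(ρV²/2) = 0.0543·(9.8/0.0177)·(886·1.15²/2) = 0.0543·553.7·585.9 = 1.761e+04 Pa.
ΔP = 1.761e+04 Pa = 17.6 kPa.

ΔP ≈ 17.6 kPa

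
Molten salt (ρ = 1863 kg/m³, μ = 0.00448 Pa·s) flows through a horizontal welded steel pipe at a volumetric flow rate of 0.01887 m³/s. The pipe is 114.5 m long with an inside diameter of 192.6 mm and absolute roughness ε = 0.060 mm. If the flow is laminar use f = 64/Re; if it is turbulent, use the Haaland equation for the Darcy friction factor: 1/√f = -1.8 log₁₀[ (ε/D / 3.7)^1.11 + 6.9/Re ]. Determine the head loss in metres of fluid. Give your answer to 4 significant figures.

Cross-sectional area A = πD²/4 = π(0.1926)²/4 = 0.02913 m²; mean velocity V = Q/A = 0.01887/0.02913 = 0.6477 m/s.
Reynolds number Re = ρVD/μ = 1863 · 0.6477 · 0.1926 / 0.00448 = 5.188e+04.
Re > 4000 → turbulent. Relative roughness ε/D = 6e-05/0.1926 = 0.000312. Haaland: 1/√f = -1.8 log₁₀[(0.000312/3.7)^1.11 + 6.9/5.188e+04] = -1.8 log₁₀[3e-05 + 0.000133] = 6.818, so f = 0.02151.
Darcy-Weisbach: ΔP = f(L/D)(ρV²/2) = 0.02151·(114.5/0.1926)·(1863·0.6477²/2) = 0.02151·594.5·390.8 = 4998 Pa.
Head loss h_f = ΔP/(ρg) = 4998/(1863·9.81) = 0.2734 m.

h_f ≈ 0.2734 m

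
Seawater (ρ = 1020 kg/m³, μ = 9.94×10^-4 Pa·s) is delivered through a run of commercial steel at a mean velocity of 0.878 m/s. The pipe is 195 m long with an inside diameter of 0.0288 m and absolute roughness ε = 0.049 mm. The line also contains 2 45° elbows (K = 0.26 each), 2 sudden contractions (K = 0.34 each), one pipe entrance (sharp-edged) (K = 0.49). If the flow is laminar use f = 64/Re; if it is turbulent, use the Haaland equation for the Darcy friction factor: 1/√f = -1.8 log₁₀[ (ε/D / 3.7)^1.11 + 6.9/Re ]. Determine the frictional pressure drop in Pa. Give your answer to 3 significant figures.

ΔP ≈ 74600 Pa

Reynolds number Re = ρVD/μ = 1020 · 0.878 · 0.0288 / 0.000994 = 2.595e+04.
Re > 4000 → turbulent. Relative roughness ε/D = 4.9e-05/0.0288 = 0.0017. Haaland: 1/√f = -1.8 log₁₀[(0.0017/3.7)^1.11 + 6.9/2.595e+04] = -1.8 log₁₀[0.000197 + 0.000266] = 6.001, so f = 0.02777.
Total minor-loss coefficient ΣK = 2·0.26 + 2·0.34 + 1·0.49 = 1.69.
ΔP = [f·L/D + ΣK]·(ρV²/2) = [0.02777·195/0.0288 + 1.69]·(1020·0.878²/2) = [188 + 1.69]·393.2 = 7.458e+04 Pa.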